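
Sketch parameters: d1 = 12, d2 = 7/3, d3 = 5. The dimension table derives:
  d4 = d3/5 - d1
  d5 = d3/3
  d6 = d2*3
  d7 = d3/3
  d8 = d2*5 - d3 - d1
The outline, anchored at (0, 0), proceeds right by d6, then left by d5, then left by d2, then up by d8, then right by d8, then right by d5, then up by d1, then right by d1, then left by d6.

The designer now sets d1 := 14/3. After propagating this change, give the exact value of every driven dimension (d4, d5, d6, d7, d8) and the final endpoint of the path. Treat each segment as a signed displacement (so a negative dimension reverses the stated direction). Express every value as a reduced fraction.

d4 = -11/3
d5 = 5/3
d6 = 7
d7 = 5/3
d8 = 2
endpoint = (13/3, 20/3)

Apply edit: d1 := 14/3
  d4 = d3/5 - d1 = -11/3
  d5 = d3/3 = 5/3
  d6 = d2*3 = 7
  d7 = d3/3 = 5/3
  d8 = d2*5 - d3 - d1 = 2
Walk from origin (0, 0):
  seg 1: right by d6 = 7 → (7, 0)
  seg 2: left by d5 = 5/3 → (16/3, 0)
  seg 3: left by d2 = 7/3 → (3, 0)
  seg 4: up by d8 = 2 → (3, 2)
  seg 5: right by d8 = 2 → (5, 2)
  seg 6: right by d5 = 5/3 → (20/3, 2)
  seg 7: up by d1 = 14/3 → (20/3, 20/3)
  seg 8: right by d1 = 14/3 → (34/3, 20/3)
  seg 9: left by d6 = 7 → (13/3, 20/3)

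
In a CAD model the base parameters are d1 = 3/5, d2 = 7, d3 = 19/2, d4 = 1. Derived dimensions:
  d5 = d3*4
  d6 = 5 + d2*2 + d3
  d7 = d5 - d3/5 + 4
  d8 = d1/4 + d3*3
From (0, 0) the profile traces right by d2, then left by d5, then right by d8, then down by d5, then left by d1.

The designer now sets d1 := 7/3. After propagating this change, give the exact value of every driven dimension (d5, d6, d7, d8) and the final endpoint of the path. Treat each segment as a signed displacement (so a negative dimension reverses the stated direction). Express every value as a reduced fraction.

d5 = 38
d6 = 57/2
d7 = 401/10
d8 = 349/12
endpoint = (-17/4, -38)

Apply edit: d1 := 7/3
  d5 = d3*4 = 38
  d6 = 5 + d2*2 + d3 = 57/2
  d7 = d5 - d3/5 + 4 = 401/10
  d8 = d1/4 + d3*3 = 349/12
Walk from origin (0, 0):
  seg 1: right by d2 = 7 → (7, 0)
  seg 2: left by d5 = 38 → (-31, 0)
  seg 3: right by d8 = 349/12 → (-23/12, 0)
  seg 4: down by d5 = 38 → (-23/12, -38)
  seg 5: left by d1 = 7/3 → (-17/4, -38)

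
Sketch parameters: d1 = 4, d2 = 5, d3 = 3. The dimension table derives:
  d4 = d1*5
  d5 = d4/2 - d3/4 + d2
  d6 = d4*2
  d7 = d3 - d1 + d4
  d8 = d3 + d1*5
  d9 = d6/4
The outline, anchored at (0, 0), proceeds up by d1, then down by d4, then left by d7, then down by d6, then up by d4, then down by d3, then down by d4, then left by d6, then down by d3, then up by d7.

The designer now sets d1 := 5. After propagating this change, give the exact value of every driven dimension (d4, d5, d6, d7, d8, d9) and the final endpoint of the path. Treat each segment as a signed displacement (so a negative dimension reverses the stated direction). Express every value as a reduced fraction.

d4 = 25
d5 = 67/4
d6 = 50
d7 = 23
d8 = 28
d9 = 25/2
endpoint = (-73, -53)

Apply edit: d1 := 5
  d4 = d1*5 = 25
  d5 = d4/2 - d3/4 + d2 = 67/4
  d6 = d4*2 = 50
  d7 = d3 - d1 + d4 = 23
  d8 = d3 + d1*5 = 28
  d9 = d6/4 = 25/2
Walk from origin (0, 0):
  seg 1: up by d1 = 5 → (0, 5)
  seg 2: down by d4 = 25 → (0, -20)
  seg 3: left by d7 = 23 → (-23, -20)
  seg 4: down by d6 = 50 → (-23, -70)
  seg 5: up by d4 = 25 → (-23, -45)
  seg 6: down by d3 = 3 → (-23, -48)
  seg 7: down by d4 = 25 → (-23, -73)
  seg 8: left by d6 = 50 → (-73, -73)
  seg 9: down by d3 = 3 → (-73, -76)
  seg 10: up by d7 = 23 → (-73, -53)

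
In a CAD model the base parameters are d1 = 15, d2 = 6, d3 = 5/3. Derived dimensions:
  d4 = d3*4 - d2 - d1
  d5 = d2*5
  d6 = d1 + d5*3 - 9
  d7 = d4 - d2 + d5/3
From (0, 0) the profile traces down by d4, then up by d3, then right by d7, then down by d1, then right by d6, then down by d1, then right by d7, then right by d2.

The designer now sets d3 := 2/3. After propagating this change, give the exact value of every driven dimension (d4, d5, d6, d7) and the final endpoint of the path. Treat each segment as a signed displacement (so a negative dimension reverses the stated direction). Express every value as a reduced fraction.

d4 = -55/3
d5 = 30
d6 = 96
d7 = -43/3
endpoint = (220/3, -11)

Apply edit: d3 := 2/3
  d4 = d3*4 - d2 - d1 = -55/3
  d5 = d2*5 = 30
  d6 = d1 + d5*3 - 9 = 96
  d7 = d4 - d2 + d5/3 = -43/3
Walk from origin (0, 0):
  seg 1: down by d4 = -55/3 → (0, 55/3)
  seg 2: up by d3 = 2/3 → (0, 19)
  seg 3: right by d7 = -43/3 → (-43/3, 19)
  seg 4: down by d1 = 15 → (-43/3, 4)
  seg 5: right by d6 = 96 → (245/3, 4)
  seg 6: down by d1 = 15 → (245/3, -11)
  seg 7: right by d7 = -43/3 → (202/3, -11)
  seg 8: right by d2 = 6 → (220/3, -11)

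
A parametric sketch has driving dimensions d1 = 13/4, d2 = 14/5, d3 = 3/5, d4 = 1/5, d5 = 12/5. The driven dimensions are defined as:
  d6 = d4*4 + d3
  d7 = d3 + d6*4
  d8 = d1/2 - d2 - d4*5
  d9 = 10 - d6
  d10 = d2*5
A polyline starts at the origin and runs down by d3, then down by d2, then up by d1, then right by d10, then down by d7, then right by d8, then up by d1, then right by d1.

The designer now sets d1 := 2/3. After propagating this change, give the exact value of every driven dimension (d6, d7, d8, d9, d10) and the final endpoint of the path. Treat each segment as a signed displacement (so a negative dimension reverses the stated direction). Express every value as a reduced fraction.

Apply edit: d1 := 2/3
  d6 = d4*4 + d3 = 7/5
  d7 = d3 + d6*4 = 31/5
  d8 = d1/2 - d2 - d4*5 = -52/15
  d9 = 10 - d6 = 43/5
  d10 = d2*5 = 14
Walk from origin (0, 0):
  seg 1: down by d3 = 3/5 → (0, -3/5)
  seg 2: down by d2 = 14/5 → (0, -17/5)
  seg 3: up by d1 = 2/3 → (0, -41/15)
  seg 4: right by d10 = 14 → (14, -41/15)
  seg 5: down by d7 = 31/5 → (14, -134/15)
  seg 6: right by d8 = -52/15 → (158/15, -134/15)
  seg 7: up by d1 = 2/3 → (158/15, -124/15)
  seg 8: right by d1 = 2/3 → (56/5, -124/15)

d6 = 7/5
d7 = 31/5
d8 = -52/15
d9 = 43/5
d10 = 14
endpoint = (56/5, -124/15)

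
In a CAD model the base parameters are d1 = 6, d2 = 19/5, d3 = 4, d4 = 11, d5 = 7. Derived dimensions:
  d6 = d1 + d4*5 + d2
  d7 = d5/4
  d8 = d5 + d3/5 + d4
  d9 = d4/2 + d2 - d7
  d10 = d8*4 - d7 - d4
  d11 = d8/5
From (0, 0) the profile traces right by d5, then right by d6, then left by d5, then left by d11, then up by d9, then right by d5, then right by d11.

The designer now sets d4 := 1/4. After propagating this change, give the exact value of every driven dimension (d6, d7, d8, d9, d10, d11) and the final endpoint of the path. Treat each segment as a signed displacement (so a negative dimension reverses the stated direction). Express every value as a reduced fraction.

Apply edit: d4 := 1/4
  d6 = d1 + d4*5 + d2 = 221/20
  d7 = d5/4 = 7/4
  d8 = d5 + d3/5 + d4 = 161/20
  d9 = d4/2 + d2 - d7 = 87/40
  d10 = d8*4 - d7 - d4 = 151/5
  d11 = d8/5 = 161/100
Walk from origin (0, 0):
  seg 1: right by d5 = 7 → (7, 0)
  seg 2: right by d6 = 221/20 → (361/20, 0)
  seg 3: left by d5 = 7 → (221/20, 0)
  seg 4: left by d11 = 161/100 → (236/25, 0)
  seg 5: up by d9 = 87/40 → (236/25, 87/40)
  seg 6: right by d5 = 7 → (411/25, 87/40)
  seg 7: right by d11 = 161/100 → (361/20, 87/40)

d6 = 221/20
d7 = 7/4
d8 = 161/20
d9 = 87/40
d10 = 151/5
d11 = 161/100
endpoint = (361/20, 87/40)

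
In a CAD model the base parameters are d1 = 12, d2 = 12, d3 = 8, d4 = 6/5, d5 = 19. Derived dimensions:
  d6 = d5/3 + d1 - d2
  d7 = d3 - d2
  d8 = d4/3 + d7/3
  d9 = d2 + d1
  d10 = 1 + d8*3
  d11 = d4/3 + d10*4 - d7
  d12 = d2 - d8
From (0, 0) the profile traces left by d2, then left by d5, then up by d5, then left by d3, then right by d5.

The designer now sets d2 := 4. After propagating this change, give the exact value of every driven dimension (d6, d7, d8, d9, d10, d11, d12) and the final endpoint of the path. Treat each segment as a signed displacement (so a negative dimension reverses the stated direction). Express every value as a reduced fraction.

d6 = 43/3
d7 = 4
d8 = 26/15
d9 = 16
d10 = 31/5
d11 = 106/5
d12 = 34/15
endpoint = (-12, 19)

Apply edit: d2 := 4
  d6 = d5/3 + d1 - d2 = 43/3
  d7 = d3 - d2 = 4
  d8 = d4/3 + d7/3 = 26/15
  d9 = d2 + d1 = 16
  d10 = 1 + d8*3 = 31/5
  d11 = d4/3 + d10*4 - d7 = 106/5
  d12 = d2 - d8 = 34/15
Walk from origin (0, 0):
  seg 1: left by d2 = 4 → (-4, 0)
  seg 2: left by d5 = 19 → (-23, 0)
  seg 3: up by d5 = 19 → (-23, 19)
  seg 4: left by d3 = 8 → (-31, 19)
  seg 5: right by d5 = 19 → (-12, 19)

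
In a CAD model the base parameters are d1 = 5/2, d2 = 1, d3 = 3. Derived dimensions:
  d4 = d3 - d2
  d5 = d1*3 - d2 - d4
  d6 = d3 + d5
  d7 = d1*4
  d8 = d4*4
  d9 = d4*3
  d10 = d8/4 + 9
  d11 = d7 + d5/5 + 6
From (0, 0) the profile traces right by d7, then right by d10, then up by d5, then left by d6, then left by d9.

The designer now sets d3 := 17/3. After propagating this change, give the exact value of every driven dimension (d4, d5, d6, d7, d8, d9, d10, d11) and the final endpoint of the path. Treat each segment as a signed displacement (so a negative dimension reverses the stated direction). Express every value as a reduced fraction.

Apply edit: d3 := 17/3
  d4 = d3 - d2 = 14/3
  d5 = d1*3 - d2 - d4 = 11/6
  d6 = d3 + d5 = 15/2
  d7 = d1*4 = 10
  d8 = d4*4 = 56/3
  d9 = d4*3 = 14
  d10 = d8/4 + 9 = 41/3
  d11 = d7 + d5/5 + 6 = 491/30
Walk from origin (0, 0):
  seg 1: right by d7 = 10 → (10, 0)
  seg 2: right by d10 = 41/3 → (71/3, 0)
  seg 3: up by d5 = 11/6 → (71/3, 11/6)
  seg 4: left by d6 = 15/2 → (97/6, 11/6)
  seg 5: left by d9 = 14 → (13/6, 11/6)

d4 = 14/3
d5 = 11/6
d6 = 15/2
d7 = 10
d8 = 56/3
d9 = 14
d10 = 41/3
d11 = 491/30
endpoint = (13/6, 11/6)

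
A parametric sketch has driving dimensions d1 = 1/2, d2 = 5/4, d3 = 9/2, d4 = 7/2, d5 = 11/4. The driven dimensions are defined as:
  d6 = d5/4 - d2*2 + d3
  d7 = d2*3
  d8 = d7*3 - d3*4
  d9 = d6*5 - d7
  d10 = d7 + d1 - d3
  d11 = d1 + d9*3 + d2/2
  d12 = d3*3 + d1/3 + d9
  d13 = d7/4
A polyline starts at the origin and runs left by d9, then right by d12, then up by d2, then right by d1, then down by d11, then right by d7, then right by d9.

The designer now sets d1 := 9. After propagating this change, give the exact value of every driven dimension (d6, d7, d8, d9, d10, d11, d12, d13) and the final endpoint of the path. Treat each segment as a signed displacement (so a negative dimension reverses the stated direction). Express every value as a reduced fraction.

d6 = 43/16
d7 = 15/4
d8 = -27/4
d9 = 155/16
d10 = 33/4
d11 = 619/16
d12 = 419/16
d13 = 15/16
endpoint = (623/16, -599/16)

Apply edit: d1 := 9
  d6 = d5/4 - d2*2 + d3 = 43/16
  d7 = d2*3 = 15/4
  d8 = d7*3 - d3*4 = -27/4
  d9 = d6*5 - d7 = 155/16
  d10 = d7 + d1 - d3 = 33/4
  d11 = d1 + d9*3 + d2/2 = 619/16
  d12 = d3*3 + d1/3 + d9 = 419/16
  d13 = d7/4 = 15/16
Walk from origin (0, 0):
  seg 1: left by d9 = 155/16 → (-155/16, 0)
  seg 2: right by d12 = 419/16 → (33/2, 0)
  seg 3: up by d2 = 5/4 → (33/2, 5/4)
  seg 4: right by d1 = 9 → (51/2, 5/4)
  seg 5: down by d11 = 619/16 → (51/2, -599/16)
  seg 6: right by d7 = 15/4 → (117/4, -599/16)
  seg 7: right by d9 = 155/16 → (623/16, -599/16)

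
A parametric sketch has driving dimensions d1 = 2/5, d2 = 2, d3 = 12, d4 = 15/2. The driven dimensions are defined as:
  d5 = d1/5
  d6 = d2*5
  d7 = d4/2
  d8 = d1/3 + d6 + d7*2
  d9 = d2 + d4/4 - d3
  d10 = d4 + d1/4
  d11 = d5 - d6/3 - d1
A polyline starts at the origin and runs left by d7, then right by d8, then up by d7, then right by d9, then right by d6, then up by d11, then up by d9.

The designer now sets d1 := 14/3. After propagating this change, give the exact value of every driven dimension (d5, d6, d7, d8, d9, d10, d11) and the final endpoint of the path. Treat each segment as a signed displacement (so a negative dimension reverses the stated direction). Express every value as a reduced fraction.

d5 = 14/15
d6 = 10
d7 = 15/4
d8 = 343/18
d9 = -65/8
d10 = 26/3
d11 = -106/15
endpoint = (1237/72, -1373/120)

Apply edit: d1 := 14/3
  d5 = d1/5 = 14/15
  d6 = d2*5 = 10
  d7 = d4/2 = 15/4
  d8 = d1/3 + d6 + d7*2 = 343/18
  d9 = d2 + d4/4 - d3 = -65/8
  d10 = d4 + d1/4 = 26/3
  d11 = d5 - d6/3 - d1 = -106/15
Walk from origin (0, 0):
  seg 1: left by d7 = 15/4 → (-15/4, 0)
  seg 2: right by d8 = 343/18 → (551/36, 0)
  seg 3: up by d7 = 15/4 → (551/36, 15/4)
  seg 4: right by d9 = -65/8 → (517/72, 15/4)
  seg 5: right by d6 = 10 → (1237/72, 15/4)
  seg 6: up by d11 = -106/15 → (1237/72, -199/60)
  seg 7: up by d9 = -65/8 → (1237/72, -1373/120)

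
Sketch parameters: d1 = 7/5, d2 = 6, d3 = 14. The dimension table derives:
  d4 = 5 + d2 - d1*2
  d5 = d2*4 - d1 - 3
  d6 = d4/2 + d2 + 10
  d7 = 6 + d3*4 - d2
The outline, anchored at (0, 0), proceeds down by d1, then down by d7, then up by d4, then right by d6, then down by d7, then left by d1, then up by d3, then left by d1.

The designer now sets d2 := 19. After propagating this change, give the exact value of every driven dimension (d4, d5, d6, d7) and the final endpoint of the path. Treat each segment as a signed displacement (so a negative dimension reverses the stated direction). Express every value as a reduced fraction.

d4 = 106/5
d5 = 358/5
d6 = 198/5
d7 = 43
endpoint = (184/5, -261/5)

Apply edit: d2 := 19
  d4 = 5 + d2 - d1*2 = 106/5
  d5 = d2*4 - d1 - 3 = 358/5
  d6 = d4/2 + d2 + 10 = 198/5
  d7 = 6 + d3*4 - d2 = 43
Walk from origin (0, 0):
  seg 1: down by d1 = 7/5 → (0, -7/5)
  seg 2: down by d7 = 43 → (0, -222/5)
  seg 3: up by d4 = 106/5 → (0, -116/5)
  seg 4: right by d6 = 198/5 → (198/5, -116/5)
  seg 5: down by d7 = 43 → (198/5, -331/5)
  seg 6: left by d1 = 7/5 → (191/5, -331/5)
  seg 7: up by d3 = 14 → (191/5, -261/5)
  seg 8: left by d1 = 7/5 → (184/5, -261/5)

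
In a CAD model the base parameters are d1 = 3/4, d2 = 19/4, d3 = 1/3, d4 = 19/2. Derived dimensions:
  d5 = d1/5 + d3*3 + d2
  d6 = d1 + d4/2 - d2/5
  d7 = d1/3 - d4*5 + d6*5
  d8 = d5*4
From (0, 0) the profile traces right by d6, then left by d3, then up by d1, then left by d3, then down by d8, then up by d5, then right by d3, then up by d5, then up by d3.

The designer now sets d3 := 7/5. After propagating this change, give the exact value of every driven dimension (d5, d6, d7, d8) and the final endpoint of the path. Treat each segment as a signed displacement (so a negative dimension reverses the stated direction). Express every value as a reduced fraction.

d5 = 91/10
d6 = 91/20
d7 = -49/2
d8 = 182/5
endpoint = (63/20, -321/20)

Apply edit: d3 := 7/5
  d5 = d1/5 + d3*3 + d2 = 91/10
  d6 = d1 + d4/2 - d2/5 = 91/20
  d7 = d1/3 - d4*5 + d6*5 = -49/2
  d8 = d5*4 = 182/5
Walk from origin (0, 0):
  seg 1: right by d6 = 91/20 → (91/20, 0)
  seg 2: left by d3 = 7/5 → (63/20, 0)
  seg 3: up by d1 = 3/4 → (63/20, 3/4)
  seg 4: left by d3 = 7/5 → (7/4, 3/4)
  seg 5: down by d8 = 182/5 → (7/4, -713/20)
  seg 6: up by d5 = 91/10 → (7/4, -531/20)
  seg 7: right by d3 = 7/5 → (63/20, -531/20)
  seg 8: up by d5 = 91/10 → (63/20, -349/20)
  seg 9: up by d3 = 7/5 → (63/20, -321/20)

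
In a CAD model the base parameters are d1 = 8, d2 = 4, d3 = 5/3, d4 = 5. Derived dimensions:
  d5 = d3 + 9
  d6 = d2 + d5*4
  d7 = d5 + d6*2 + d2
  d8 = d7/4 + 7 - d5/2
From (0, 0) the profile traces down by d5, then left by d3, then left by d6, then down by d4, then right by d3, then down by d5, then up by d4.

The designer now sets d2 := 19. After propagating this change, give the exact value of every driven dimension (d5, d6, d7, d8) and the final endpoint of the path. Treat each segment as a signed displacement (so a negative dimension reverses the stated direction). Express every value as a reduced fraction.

Apply edit: d2 := 19
  d5 = d3 + 9 = 32/3
  d6 = d2 + d5*4 = 185/3
  d7 = d5 + d6*2 + d2 = 153
  d8 = d7/4 + 7 - d5/2 = 479/12
Walk from origin (0, 0):
  seg 1: down by d5 = 32/3 → (0, -32/3)
  seg 2: left by d3 = 5/3 → (-5/3, -32/3)
  seg 3: left by d6 = 185/3 → (-190/3, -32/3)
  seg 4: down by d4 = 5 → (-190/3, -47/3)
  seg 5: right by d3 = 5/3 → (-185/3, -47/3)
  seg 6: down by d5 = 32/3 → (-185/3, -79/3)
  seg 7: up by d4 = 5 → (-185/3, -64/3)

d5 = 32/3
d6 = 185/3
d7 = 153
d8 = 479/12
endpoint = (-185/3, -64/3)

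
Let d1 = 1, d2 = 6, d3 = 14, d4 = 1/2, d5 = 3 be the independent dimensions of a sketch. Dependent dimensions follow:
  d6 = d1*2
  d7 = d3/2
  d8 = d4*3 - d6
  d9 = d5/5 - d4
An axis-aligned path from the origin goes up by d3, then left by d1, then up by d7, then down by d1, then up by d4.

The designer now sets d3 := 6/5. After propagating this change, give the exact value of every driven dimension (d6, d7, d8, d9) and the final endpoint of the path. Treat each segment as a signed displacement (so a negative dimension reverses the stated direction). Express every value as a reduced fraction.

Apply edit: d3 := 6/5
  d6 = d1*2 = 2
  d7 = d3/2 = 3/5
  d8 = d4*3 - d6 = -1/2
  d9 = d5/5 - d4 = 1/10
Walk from origin (0, 0):
  seg 1: up by d3 = 6/5 → (0, 6/5)
  seg 2: left by d1 = 1 → (-1, 6/5)
  seg 3: up by d7 = 3/5 → (-1, 9/5)
  seg 4: down by d1 = 1 → (-1, 4/5)
  seg 5: up by d4 = 1/2 → (-1, 13/10)

d6 = 2
d7 = 3/5
d8 = -1/2
d9 = 1/10
endpoint = (-1, 13/10)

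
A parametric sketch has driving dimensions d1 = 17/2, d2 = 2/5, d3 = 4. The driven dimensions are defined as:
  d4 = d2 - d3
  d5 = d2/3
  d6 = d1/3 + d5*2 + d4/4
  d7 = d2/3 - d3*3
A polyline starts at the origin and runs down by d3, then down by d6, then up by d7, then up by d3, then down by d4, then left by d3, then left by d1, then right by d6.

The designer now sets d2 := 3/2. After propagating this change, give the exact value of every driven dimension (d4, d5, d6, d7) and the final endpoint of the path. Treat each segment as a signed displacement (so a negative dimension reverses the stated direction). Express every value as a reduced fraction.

Apply edit: d2 := 3/2
  d4 = d2 - d3 = -5/2
  d5 = d2/3 = 1/2
  d6 = d1/3 + d5*2 + d4/4 = 77/24
  d7 = d2/3 - d3*3 = -23/2
Walk from origin (0, 0):
  seg 1: down by d3 = 4 → (0, -4)
  seg 2: down by d6 = 77/24 → (0, -173/24)
  seg 3: up by d7 = -23/2 → (0, -449/24)
  seg 4: up by d3 = 4 → (0, -353/24)
  seg 5: down by d4 = -5/2 → (0, -293/24)
  seg 6: left by d3 = 4 → (-4, -293/24)
  seg 7: left by d1 = 17/2 → (-25/2, -293/24)
  seg 8: right by d6 = 77/24 → (-223/24, -293/24)

d4 = -5/2
d5 = 1/2
d6 = 77/24
d7 = -23/2
endpoint = (-223/24, -293/24)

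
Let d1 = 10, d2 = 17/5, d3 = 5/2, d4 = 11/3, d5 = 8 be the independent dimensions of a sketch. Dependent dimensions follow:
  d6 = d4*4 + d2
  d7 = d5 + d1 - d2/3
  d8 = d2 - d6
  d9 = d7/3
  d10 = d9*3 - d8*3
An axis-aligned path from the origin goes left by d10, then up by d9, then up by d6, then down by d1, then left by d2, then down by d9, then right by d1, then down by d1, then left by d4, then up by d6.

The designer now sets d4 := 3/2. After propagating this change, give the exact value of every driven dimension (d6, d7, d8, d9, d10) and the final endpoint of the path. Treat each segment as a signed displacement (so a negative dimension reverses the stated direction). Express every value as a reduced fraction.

Apply edit: d4 := 3/2
  d6 = d4*4 + d2 = 47/5
  d7 = d5 + d1 - d2/3 = 253/15
  d8 = d2 - d6 = -6
  d9 = d7/3 = 253/45
  d10 = d9*3 - d8*3 = 523/15
Walk from origin (0, 0):
  seg 1: left by d10 = 523/15 → (-523/15, 0)
  seg 2: up by d9 = 253/45 → (-523/15, 253/45)
  seg 3: up by d6 = 47/5 → (-523/15, 676/45)
  seg 4: down by d1 = 10 → (-523/15, 226/45)
  seg 5: left by d2 = 17/5 → (-574/15, 226/45)
  seg 6: down by d9 = 253/45 → (-574/15, -3/5)
  seg 7: right by d1 = 10 → (-424/15, -3/5)
  seg 8: down by d1 = 10 → (-424/15, -53/5)
  seg 9: left by d4 = 3/2 → (-893/30, -53/5)
  seg 10: up by d6 = 47/5 → (-893/30, -6/5)

d6 = 47/5
d7 = 253/15
d8 = -6
d9 = 253/45
d10 = 523/15
endpoint = (-893/30, -6/5)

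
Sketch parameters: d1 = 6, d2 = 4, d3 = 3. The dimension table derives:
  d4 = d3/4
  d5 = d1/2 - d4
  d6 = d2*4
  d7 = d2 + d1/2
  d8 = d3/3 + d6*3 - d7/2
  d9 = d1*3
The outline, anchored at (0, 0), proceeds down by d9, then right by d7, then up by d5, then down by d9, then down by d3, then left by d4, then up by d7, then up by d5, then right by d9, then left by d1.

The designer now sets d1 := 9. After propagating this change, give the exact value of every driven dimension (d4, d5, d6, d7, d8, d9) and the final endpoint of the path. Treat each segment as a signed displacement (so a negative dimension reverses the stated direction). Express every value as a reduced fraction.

Apply edit: d1 := 9
  d4 = d3/4 = 3/4
  d5 = d1/2 - d4 = 15/4
  d6 = d2*4 = 16
  d7 = d2 + d1/2 = 17/2
  d8 = d3/3 + d6*3 - d7/2 = 179/4
  d9 = d1*3 = 27
Walk from origin (0, 0):
  seg 1: down by d9 = 27 → (0, -27)
  seg 2: right by d7 = 17/2 → (17/2, -27)
  seg 3: up by d5 = 15/4 → (17/2, -93/4)
  seg 4: down by d9 = 27 → (17/2, -201/4)
  seg 5: down by d3 = 3 → (17/2, -213/4)
  seg 6: left by d4 = 3/4 → (31/4, -213/4)
  seg 7: up by d7 = 17/2 → (31/4, -179/4)
  seg 8: up by d5 = 15/4 → (31/4, -41)
  seg 9: right by d9 = 27 → (139/4, -41)
  seg 10: left by d1 = 9 → (103/4, -41)

d4 = 3/4
d5 = 15/4
d6 = 16
d7 = 17/2
d8 = 179/4
d9 = 27
endpoint = (103/4, -41)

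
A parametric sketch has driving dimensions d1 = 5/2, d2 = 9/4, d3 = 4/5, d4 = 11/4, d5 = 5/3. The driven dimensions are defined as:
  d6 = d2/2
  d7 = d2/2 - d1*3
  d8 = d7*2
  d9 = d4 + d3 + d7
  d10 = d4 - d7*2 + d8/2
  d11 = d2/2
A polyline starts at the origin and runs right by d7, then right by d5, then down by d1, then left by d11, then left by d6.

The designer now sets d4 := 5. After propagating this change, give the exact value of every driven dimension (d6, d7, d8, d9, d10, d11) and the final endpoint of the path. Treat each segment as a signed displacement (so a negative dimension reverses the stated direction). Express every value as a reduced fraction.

Apply edit: d4 := 5
  d6 = d2/2 = 9/8
  d7 = d2/2 - d1*3 = -51/8
  d8 = d7*2 = -51/4
  d9 = d4 + d3 + d7 = -23/40
  d10 = d4 - d7*2 + d8/2 = 91/8
  d11 = d2/2 = 9/8
Walk from origin (0, 0):
  seg 1: right by d7 = -51/8 → (-51/8, 0)
  seg 2: right by d5 = 5/3 → (-113/24, 0)
  seg 3: down by d1 = 5/2 → (-113/24, -5/2)
  seg 4: left by d11 = 9/8 → (-35/6, -5/2)
  seg 5: left by d6 = 9/8 → (-167/24, -5/2)

d6 = 9/8
d7 = -51/8
d8 = -51/4
d9 = -23/40
d10 = 91/8
d11 = 9/8
endpoint = (-167/24, -5/2)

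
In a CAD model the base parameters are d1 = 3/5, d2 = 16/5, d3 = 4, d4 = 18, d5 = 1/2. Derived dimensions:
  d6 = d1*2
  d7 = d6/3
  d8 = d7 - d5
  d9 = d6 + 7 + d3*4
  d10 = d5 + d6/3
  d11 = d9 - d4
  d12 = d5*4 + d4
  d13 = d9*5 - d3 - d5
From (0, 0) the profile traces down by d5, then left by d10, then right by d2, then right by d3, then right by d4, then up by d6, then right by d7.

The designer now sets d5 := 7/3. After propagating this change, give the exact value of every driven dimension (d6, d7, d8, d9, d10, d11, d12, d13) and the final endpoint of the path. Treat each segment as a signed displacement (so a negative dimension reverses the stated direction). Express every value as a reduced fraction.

Apply edit: d5 := 7/3
  d6 = d1*2 = 6/5
  d7 = d6/3 = 2/5
  d8 = d7 - d5 = -29/15
  d9 = d6 + 7 + d3*4 = 121/5
  d10 = d5 + d6/3 = 41/15
  d11 = d9 - d4 = 31/5
  d12 = d5*4 + d4 = 82/3
  d13 = d9*5 - d3 - d5 = 344/3
Walk from origin (0, 0):
  seg 1: down by d5 = 7/3 → (0, -7/3)
  seg 2: left by d10 = 41/15 → (-41/15, -7/3)
  seg 3: right by d2 = 16/5 → (7/15, -7/3)
  seg 4: right by d3 = 4 → (67/15, -7/3)
  seg 5: right by d4 = 18 → (337/15, -7/3)
  seg 6: up by d6 = 6/5 → (337/15, -17/15)
  seg 7: right by d7 = 2/5 → (343/15, -17/15)

d6 = 6/5
d7 = 2/5
d8 = -29/15
d9 = 121/5
d10 = 41/15
d11 = 31/5
d12 = 82/3
d13 = 344/3
endpoint = (343/15, -17/15)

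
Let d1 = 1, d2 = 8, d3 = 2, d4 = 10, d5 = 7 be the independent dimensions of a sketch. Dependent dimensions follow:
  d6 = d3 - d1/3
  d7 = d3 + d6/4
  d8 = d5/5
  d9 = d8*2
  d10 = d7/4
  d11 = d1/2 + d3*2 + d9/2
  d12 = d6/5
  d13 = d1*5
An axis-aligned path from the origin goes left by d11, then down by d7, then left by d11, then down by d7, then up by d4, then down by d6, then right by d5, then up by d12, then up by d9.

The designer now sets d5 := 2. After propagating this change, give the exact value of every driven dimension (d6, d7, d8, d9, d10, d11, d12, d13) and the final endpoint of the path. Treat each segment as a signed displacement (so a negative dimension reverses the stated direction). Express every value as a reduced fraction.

Apply edit: d5 := 2
  d6 = d3 - d1/3 = 5/3
  d7 = d3 + d6/4 = 29/12
  d8 = d5/5 = 2/5
  d9 = d8*2 = 4/5
  d10 = d7/4 = 29/48
  d11 = d1/2 + d3*2 + d9/2 = 49/10
  d12 = d6/5 = 1/3
  d13 = d1*5 = 5
Walk from origin (0, 0):
  seg 1: left by d11 = 49/10 → (-49/10, 0)
  seg 2: down by d7 = 29/12 → (-49/10, -29/12)
  seg 3: left by d11 = 49/10 → (-49/5, -29/12)
  seg 4: down by d7 = 29/12 → (-49/5, -29/6)
  seg 5: up by d4 = 10 → (-49/5, 31/6)
  seg 6: down by d6 = 5/3 → (-49/5, 7/2)
  seg 7: right by d5 = 2 → (-39/5, 7/2)
  seg 8: up by d12 = 1/3 → (-39/5, 23/6)
  seg 9: up by d9 = 4/5 → (-39/5, 139/30)

d6 = 5/3
d7 = 29/12
d8 = 2/5
d9 = 4/5
d10 = 29/48
d11 = 49/10
d12 = 1/3
d13 = 5
endpoint = (-39/5, 139/30)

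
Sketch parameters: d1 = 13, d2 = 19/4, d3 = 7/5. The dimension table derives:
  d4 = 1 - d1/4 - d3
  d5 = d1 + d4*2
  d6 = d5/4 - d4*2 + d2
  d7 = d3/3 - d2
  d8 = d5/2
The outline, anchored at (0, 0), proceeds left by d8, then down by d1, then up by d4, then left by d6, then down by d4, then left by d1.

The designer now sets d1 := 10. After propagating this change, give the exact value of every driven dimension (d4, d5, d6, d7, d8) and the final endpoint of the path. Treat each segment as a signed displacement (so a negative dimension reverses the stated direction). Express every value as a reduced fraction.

d4 = -29/10
d5 = 21/5
d6 = 58/5
d7 = -257/60
d8 = 21/10
endpoint = (-237/10, -10)

Apply edit: d1 := 10
  d4 = 1 - d1/4 - d3 = -29/10
  d5 = d1 + d4*2 = 21/5
  d6 = d5/4 - d4*2 + d2 = 58/5
  d7 = d3/3 - d2 = -257/60
  d8 = d5/2 = 21/10
Walk from origin (0, 0):
  seg 1: left by d8 = 21/10 → (-21/10, 0)
  seg 2: down by d1 = 10 → (-21/10, -10)
  seg 3: up by d4 = -29/10 → (-21/10, -129/10)
  seg 4: left by d6 = 58/5 → (-137/10, -129/10)
  seg 5: down by d4 = -29/10 → (-137/10, -10)
  seg 6: left by d1 = 10 → (-237/10, -10)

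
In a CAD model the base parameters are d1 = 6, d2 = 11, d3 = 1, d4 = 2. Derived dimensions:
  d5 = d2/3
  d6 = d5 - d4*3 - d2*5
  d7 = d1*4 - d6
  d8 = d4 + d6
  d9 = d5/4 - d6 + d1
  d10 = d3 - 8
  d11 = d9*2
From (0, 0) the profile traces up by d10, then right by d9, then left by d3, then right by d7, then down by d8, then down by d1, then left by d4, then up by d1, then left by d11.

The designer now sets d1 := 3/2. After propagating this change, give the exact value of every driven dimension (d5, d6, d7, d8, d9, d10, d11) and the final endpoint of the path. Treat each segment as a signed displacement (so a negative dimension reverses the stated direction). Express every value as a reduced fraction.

d5 = 11/3
d6 = -172/3
d7 = 190/3
d8 = -166/3
d9 = 239/4
d10 = -7
d11 = 239/2
endpoint = (7/12, 145/3)

Apply edit: d1 := 3/2
  d5 = d2/3 = 11/3
  d6 = d5 - d4*3 - d2*5 = -172/3
  d7 = d1*4 - d6 = 190/3
  d8 = d4 + d6 = -166/3
  d9 = d5/4 - d6 + d1 = 239/4
  d10 = d3 - 8 = -7
  d11 = d9*2 = 239/2
Walk from origin (0, 0):
  seg 1: up by d10 = -7 → (0, -7)
  seg 2: right by d9 = 239/4 → (239/4, -7)
  seg 3: left by d3 = 1 → (235/4, -7)
  seg 4: right by d7 = 190/3 → (1465/12, -7)
  seg 5: down by d8 = -166/3 → (1465/12, 145/3)
  seg 6: down by d1 = 3/2 → (1465/12, 281/6)
  seg 7: left by d4 = 2 → (1441/12, 281/6)
  seg 8: up by d1 = 3/2 → (1441/12, 145/3)
  seg 9: left by d11 = 239/2 → (7/12, 145/3)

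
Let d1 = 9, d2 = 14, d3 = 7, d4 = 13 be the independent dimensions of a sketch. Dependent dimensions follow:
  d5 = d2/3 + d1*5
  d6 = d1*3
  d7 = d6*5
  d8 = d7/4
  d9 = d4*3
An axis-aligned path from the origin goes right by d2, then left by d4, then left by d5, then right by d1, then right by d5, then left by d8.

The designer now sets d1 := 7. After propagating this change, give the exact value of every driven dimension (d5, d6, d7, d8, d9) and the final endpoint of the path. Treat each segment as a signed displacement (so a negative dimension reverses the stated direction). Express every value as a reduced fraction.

d5 = 119/3
d6 = 21
d7 = 105
d8 = 105/4
d9 = 39
endpoint = (-73/4, 0)

Apply edit: d1 := 7
  d5 = d2/3 + d1*5 = 119/3
  d6 = d1*3 = 21
  d7 = d6*5 = 105
  d8 = d7/4 = 105/4
  d9 = d4*3 = 39
Walk from origin (0, 0):
  seg 1: right by d2 = 14 → (14, 0)
  seg 2: left by d4 = 13 → (1, 0)
  seg 3: left by d5 = 119/3 → (-116/3, 0)
  seg 4: right by d1 = 7 → (-95/3, 0)
  seg 5: right by d5 = 119/3 → (8, 0)
  seg 6: left by d8 = 105/4 → (-73/4, 0)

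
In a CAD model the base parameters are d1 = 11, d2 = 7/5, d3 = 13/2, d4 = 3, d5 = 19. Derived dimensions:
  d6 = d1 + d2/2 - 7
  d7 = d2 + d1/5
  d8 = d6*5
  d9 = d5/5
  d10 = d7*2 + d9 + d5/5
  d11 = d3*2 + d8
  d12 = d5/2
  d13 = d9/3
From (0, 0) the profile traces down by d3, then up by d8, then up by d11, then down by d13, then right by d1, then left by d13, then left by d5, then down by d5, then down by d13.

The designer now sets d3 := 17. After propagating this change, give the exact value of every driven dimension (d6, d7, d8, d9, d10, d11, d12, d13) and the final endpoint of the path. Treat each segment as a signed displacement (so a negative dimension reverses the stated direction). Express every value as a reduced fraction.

d6 = 47/10
d7 = 18/5
d8 = 47/2
d9 = 19/5
d10 = 74/5
d11 = 115/2
d12 = 19/2
d13 = 19/15
endpoint = (-139/15, 637/15)

Apply edit: d3 := 17
  d6 = d1 + d2/2 - 7 = 47/10
  d7 = d2 + d1/5 = 18/5
  d8 = d6*5 = 47/2
  d9 = d5/5 = 19/5
  d10 = d7*2 + d9 + d5/5 = 74/5
  d11 = d3*2 + d8 = 115/2
  d12 = d5/2 = 19/2
  d13 = d9/3 = 19/15
Walk from origin (0, 0):
  seg 1: down by d3 = 17 → (0, -17)
  seg 2: up by d8 = 47/2 → (0, 13/2)
  seg 3: up by d11 = 115/2 → (0, 64)
  seg 4: down by d13 = 19/15 → (0, 941/15)
  seg 5: right by d1 = 11 → (11, 941/15)
  seg 6: left by d13 = 19/15 → (146/15, 941/15)
  seg 7: left by d5 = 19 → (-139/15, 941/15)
  seg 8: down by d5 = 19 → (-139/15, 656/15)
  seg 9: down by d13 = 19/15 → (-139/15, 637/15)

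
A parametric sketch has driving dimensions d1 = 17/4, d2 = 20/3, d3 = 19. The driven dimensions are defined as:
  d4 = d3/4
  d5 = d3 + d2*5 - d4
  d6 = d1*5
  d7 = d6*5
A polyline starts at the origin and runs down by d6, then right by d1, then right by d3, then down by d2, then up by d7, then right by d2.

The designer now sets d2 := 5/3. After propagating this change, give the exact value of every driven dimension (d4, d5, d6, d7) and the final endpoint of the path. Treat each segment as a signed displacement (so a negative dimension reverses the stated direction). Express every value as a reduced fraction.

d4 = 19/4
d5 = 271/12
d6 = 85/4
d7 = 425/4
endpoint = (299/12, 250/3)

Apply edit: d2 := 5/3
  d4 = d3/4 = 19/4
  d5 = d3 + d2*5 - d4 = 271/12
  d6 = d1*5 = 85/4
  d7 = d6*5 = 425/4
Walk from origin (0, 0):
  seg 1: down by d6 = 85/4 → (0, -85/4)
  seg 2: right by d1 = 17/4 → (17/4, -85/4)
  seg 3: right by d3 = 19 → (93/4, -85/4)
  seg 4: down by d2 = 5/3 → (93/4, -275/12)
  seg 5: up by d7 = 425/4 → (93/4, 250/3)
  seg 6: right by d2 = 5/3 → (299/12, 250/3)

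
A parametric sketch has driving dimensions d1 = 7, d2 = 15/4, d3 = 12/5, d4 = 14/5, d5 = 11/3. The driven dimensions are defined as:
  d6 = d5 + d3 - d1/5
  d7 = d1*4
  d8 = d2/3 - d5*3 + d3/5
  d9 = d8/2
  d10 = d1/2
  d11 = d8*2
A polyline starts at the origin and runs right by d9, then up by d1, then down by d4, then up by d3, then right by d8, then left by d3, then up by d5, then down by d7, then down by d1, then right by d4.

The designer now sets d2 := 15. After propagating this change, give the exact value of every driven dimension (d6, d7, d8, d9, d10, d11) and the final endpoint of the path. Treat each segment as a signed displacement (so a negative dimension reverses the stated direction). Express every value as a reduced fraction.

Apply edit: d2 := 15
  d6 = d5 + d3 - d1/5 = 14/3
  d7 = d1*4 = 28
  d8 = d2/3 - d5*3 + d3/5 = -138/25
  d9 = d8/2 = -69/25
  d10 = d1/2 = 7/2
  d11 = d8*2 = -276/25
Walk from origin (0, 0):
  seg 1: right by d9 = -69/25 → (-69/25, 0)
  seg 2: up by d1 = 7 → (-69/25, 7)
  seg 3: down by d4 = 14/5 → (-69/25, 21/5)
  seg 4: up by d3 = 12/5 → (-69/25, 33/5)
  seg 5: right by d8 = -138/25 → (-207/25, 33/5)
  seg 6: left by d3 = 12/5 → (-267/25, 33/5)
  seg 7: up by d5 = 11/3 → (-267/25, 154/15)
  seg 8: down by d7 = 28 → (-267/25, -266/15)
  seg 9: down by d1 = 7 → (-267/25, -371/15)
  seg 10: right by d4 = 14/5 → (-197/25, -371/15)

d6 = 14/3
d7 = 28
d8 = -138/25
d9 = -69/25
d10 = 7/2
d11 = -276/25
endpoint = (-197/25, -371/15)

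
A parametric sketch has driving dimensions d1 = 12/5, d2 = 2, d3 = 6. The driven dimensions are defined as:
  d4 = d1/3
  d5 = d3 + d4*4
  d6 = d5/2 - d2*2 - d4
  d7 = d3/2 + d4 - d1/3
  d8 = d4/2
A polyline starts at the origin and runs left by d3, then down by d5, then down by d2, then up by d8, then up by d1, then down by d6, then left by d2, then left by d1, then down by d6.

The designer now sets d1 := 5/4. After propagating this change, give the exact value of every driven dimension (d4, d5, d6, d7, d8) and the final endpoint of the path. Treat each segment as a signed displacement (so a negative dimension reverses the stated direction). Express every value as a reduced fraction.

Apply edit: d1 := 5/4
  d4 = d1/3 = 5/12
  d5 = d3 + d4*4 = 23/3
  d6 = d5/2 - d2*2 - d4 = -7/12
  d7 = d3/2 + d4 - d1/3 = 3
  d8 = d4/2 = 5/24
Walk from origin (0, 0):
  seg 1: left by d3 = 6 → (-6, 0)
  seg 2: down by d5 = 23/3 → (-6, -23/3)
  seg 3: down by d2 = 2 → (-6, -29/3)
  seg 4: up by d8 = 5/24 → (-6, -227/24)
  seg 5: up by d1 = 5/4 → (-6, -197/24)
  seg 6: down by d6 = -7/12 → (-6, -61/8)
  seg 7: left by d2 = 2 → (-8, -61/8)
  seg 8: left by d1 = 5/4 → (-37/4, -61/8)
  seg 9: down by d6 = -7/12 → (-37/4, -169/24)

d4 = 5/12
d5 = 23/3
d6 = -7/12
d7 = 3
d8 = 5/24
endpoint = (-37/4, -169/24)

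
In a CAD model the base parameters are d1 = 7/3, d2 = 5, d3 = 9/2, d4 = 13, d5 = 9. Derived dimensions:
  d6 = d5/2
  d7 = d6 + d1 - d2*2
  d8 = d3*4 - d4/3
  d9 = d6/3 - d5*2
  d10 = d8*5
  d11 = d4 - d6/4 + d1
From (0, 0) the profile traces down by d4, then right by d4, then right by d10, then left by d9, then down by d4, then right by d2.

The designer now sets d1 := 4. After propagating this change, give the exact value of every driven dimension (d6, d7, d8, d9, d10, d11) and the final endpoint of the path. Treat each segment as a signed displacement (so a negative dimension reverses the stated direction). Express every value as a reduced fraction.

d6 = 9/2
d7 = -3/2
d8 = 41/3
d9 = -33/2
d10 = 205/3
d11 = 127/8
endpoint = (617/6, -26)

Apply edit: d1 := 4
  d6 = d5/2 = 9/2
  d7 = d6 + d1 - d2*2 = -3/2
  d8 = d3*4 - d4/3 = 41/3
  d9 = d6/3 - d5*2 = -33/2
  d10 = d8*5 = 205/3
  d11 = d4 - d6/4 + d1 = 127/8
Walk from origin (0, 0):
  seg 1: down by d4 = 13 → (0, -13)
  seg 2: right by d4 = 13 → (13, -13)
  seg 3: right by d10 = 205/3 → (244/3, -13)
  seg 4: left by d9 = -33/2 → (587/6, -13)
  seg 5: down by d4 = 13 → (587/6, -26)
  seg 6: right by d2 = 5 → (617/6, -26)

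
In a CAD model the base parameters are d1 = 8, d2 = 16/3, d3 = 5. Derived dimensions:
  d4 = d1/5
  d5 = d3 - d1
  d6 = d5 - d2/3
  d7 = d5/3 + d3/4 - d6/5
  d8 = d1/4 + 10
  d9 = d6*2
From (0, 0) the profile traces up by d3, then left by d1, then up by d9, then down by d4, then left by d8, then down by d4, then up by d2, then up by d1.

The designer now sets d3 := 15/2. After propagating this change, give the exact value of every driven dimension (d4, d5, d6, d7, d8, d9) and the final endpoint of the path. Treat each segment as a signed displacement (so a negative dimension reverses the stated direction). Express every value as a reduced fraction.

d4 = 8/5
d5 = -1/2
d6 = -41/18
d7 = 779/360
d8 = 12
d9 = -41/9
endpoint = (-20, 1177/90)

Apply edit: d3 := 15/2
  d4 = d1/5 = 8/5
  d5 = d3 - d1 = -1/2
  d6 = d5 - d2/3 = -41/18
  d7 = d5/3 + d3/4 - d6/5 = 779/360
  d8 = d1/4 + 10 = 12
  d9 = d6*2 = -41/9
Walk from origin (0, 0):
  seg 1: up by d3 = 15/2 → (0, 15/2)
  seg 2: left by d1 = 8 → (-8, 15/2)
  seg 3: up by d9 = -41/9 → (-8, 53/18)
  seg 4: down by d4 = 8/5 → (-8, 121/90)
  seg 5: left by d8 = 12 → (-20, 121/90)
  seg 6: down by d4 = 8/5 → (-20, -23/90)
  seg 7: up by d2 = 16/3 → (-20, 457/90)
  seg 8: up by d1 = 8 → (-20, 1177/90)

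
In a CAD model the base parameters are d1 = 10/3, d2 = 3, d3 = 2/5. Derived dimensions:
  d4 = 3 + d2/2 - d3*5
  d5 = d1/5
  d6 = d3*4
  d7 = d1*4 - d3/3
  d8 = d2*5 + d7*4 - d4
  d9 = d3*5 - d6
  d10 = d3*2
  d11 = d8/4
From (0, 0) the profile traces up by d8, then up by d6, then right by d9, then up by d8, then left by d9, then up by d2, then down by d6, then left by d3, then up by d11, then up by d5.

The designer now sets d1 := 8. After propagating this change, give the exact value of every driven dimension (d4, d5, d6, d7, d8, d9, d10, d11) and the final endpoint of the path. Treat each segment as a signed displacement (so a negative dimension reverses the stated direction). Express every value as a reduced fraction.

Apply edit: d1 := 8
  d4 = 3 + d2/2 - d3*5 = 5/2
  d5 = d1/5 = 8/5
  d6 = d3*4 = 8/5
  d7 = d1*4 - d3/3 = 478/15
  d8 = d2*5 + d7*4 - d4 = 4199/30
  d9 = d3*5 - d6 = 2/5
  d10 = d3*2 = 4/5
  d11 = d8/4 = 4199/120
Walk from origin (0, 0):
  seg 1: up by d8 = 4199/30 → (0, 4199/30)
  seg 2: up by d6 = 8/5 → (0, 4247/30)
  seg 3: right by d9 = 2/5 → (2/5, 4247/30)
  seg 4: up by d8 = 4199/30 → (2/5, 4223/15)
  seg 5: left by d9 = 2/5 → (0, 4223/15)
  seg 6: up by d2 = 3 → (0, 4268/15)
  seg 7: down by d6 = 8/5 → (0, 4244/15)
  seg 8: left by d3 = 2/5 → (-2/5, 4244/15)
  seg 9: up by d11 = 4199/120 → (-2/5, 12717/40)
  seg 10: up by d5 = 8/5 → (-2/5, 12781/40)

d4 = 5/2
d5 = 8/5
d6 = 8/5
d7 = 478/15
d8 = 4199/30
d9 = 2/5
d10 = 4/5
d11 = 4199/120
endpoint = (-2/5, 12781/40)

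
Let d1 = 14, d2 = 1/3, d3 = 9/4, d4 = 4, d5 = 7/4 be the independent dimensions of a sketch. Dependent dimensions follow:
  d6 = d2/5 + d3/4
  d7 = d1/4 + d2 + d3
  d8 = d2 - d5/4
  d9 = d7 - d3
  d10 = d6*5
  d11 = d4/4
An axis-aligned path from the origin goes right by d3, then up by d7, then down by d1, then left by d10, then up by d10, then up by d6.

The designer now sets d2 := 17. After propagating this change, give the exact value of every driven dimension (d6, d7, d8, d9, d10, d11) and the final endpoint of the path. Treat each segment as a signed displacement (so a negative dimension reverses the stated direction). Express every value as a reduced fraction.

d6 = 317/80
d7 = 91/4
d8 = 265/16
d9 = 41/2
d10 = 317/16
d11 = 1
endpoint = (-281/16, 1301/40)

Apply edit: d2 := 17
  d6 = d2/5 + d3/4 = 317/80
  d7 = d1/4 + d2 + d3 = 91/4
  d8 = d2 - d5/4 = 265/16
  d9 = d7 - d3 = 41/2
  d10 = d6*5 = 317/16
  d11 = d4/4 = 1
Walk from origin (0, 0):
  seg 1: right by d3 = 9/4 → (9/4, 0)
  seg 2: up by d7 = 91/4 → (9/4, 91/4)
  seg 3: down by d1 = 14 → (9/4, 35/4)
  seg 4: left by d10 = 317/16 → (-281/16, 35/4)
  seg 5: up by d10 = 317/16 → (-281/16, 457/16)
  seg 6: up by d6 = 317/80 → (-281/16, 1301/40)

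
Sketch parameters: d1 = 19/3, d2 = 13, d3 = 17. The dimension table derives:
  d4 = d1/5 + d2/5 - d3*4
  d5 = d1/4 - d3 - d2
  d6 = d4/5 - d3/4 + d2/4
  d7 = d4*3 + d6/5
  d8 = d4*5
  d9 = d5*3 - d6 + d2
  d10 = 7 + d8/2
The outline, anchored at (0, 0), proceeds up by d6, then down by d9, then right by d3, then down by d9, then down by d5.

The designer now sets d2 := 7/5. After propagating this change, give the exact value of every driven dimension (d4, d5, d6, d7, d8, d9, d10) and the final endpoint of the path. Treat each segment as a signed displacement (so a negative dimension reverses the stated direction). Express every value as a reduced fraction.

d4 = -4984/75
d5 = -1009/60
d6 = -12893/750
d7 = -760493/3750
d8 = -4984/15
d9 = -47789/1500
d10 = -2387/15
endpoint = (17, 95017/1500)

Apply edit: d2 := 7/5
  d4 = d1/5 + d2/5 - d3*4 = -4984/75
  d5 = d1/4 - d3 - d2 = -1009/60
  d6 = d4/5 - d3/4 + d2/4 = -12893/750
  d7 = d4*3 + d6/5 = -760493/3750
  d8 = d4*5 = -4984/15
  d9 = d5*3 - d6 + d2 = -47789/1500
  d10 = 7 + d8/2 = -2387/15
Walk from origin (0, 0):
  seg 1: up by d6 = -12893/750 → (0, -12893/750)
  seg 2: down by d9 = -47789/1500 → (0, 22003/1500)
  seg 3: right by d3 = 17 → (17, 22003/1500)
  seg 4: down by d9 = -47789/1500 → (17, 5816/125)
  seg 5: down by d5 = -1009/60 → (17, 95017/1500)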